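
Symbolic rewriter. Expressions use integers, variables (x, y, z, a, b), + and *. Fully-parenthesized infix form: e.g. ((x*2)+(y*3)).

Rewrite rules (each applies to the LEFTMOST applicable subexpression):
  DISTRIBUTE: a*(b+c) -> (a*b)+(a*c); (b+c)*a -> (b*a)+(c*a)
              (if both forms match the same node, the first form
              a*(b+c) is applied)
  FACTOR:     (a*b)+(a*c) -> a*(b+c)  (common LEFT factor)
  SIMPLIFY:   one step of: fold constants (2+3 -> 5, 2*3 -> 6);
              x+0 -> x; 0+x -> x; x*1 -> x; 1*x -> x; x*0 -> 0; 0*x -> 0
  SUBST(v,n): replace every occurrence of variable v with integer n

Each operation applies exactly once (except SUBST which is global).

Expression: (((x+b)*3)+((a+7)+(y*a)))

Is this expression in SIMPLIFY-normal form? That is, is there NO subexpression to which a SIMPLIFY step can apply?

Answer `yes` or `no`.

Answer: yes

Derivation:
Expression: (((x+b)*3)+((a+7)+(y*a)))
Scanning for simplifiable subexpressions (pre-order)...
  at root: (((x+b)*3)+((a+7)+(y*a))) (not simplifiable)
  at L: ((x+b)*3) (not simplifiable)
  at LL: (x+b) (not simplifiable)
  at R: ((a+7)+(y*a)) (not simplifiable)
  at RL: (a+7) (not simplifiable)
  at RR: (y*a) (not simplifiable)
Result: no simplifiable subexpression found -> normal form.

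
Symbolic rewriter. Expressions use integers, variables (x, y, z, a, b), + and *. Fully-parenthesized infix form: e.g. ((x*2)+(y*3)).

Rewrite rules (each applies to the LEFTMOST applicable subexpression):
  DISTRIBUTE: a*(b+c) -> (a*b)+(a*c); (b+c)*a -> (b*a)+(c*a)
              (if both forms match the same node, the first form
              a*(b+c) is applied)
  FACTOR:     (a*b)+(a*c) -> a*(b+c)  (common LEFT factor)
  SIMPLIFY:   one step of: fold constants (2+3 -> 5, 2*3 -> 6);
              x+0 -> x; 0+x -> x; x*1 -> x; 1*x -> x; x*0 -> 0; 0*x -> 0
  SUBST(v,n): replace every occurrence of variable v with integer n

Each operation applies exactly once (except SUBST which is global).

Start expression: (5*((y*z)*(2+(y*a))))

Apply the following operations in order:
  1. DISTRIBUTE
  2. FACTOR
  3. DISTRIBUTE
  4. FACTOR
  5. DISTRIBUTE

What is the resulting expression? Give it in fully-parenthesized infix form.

Start: (5*((y*z)*(2+(y*a))))
Apply DISTRIBUTE at R (target: ((y*z)*(2+(y*a)))): (5*((y*z)*(2+(y*a)))) -> (5*(((y*z)*2)+((y*z)*(y*a))))
Apply FACTOR at R (target: (((y*z)*2)+((y*z)*(y*a)))): (5*(((y*z)*2)+((y*z)*(y*a)))) -> (5*((y*z)*(2+(y*a))))
Apply DISTRIBUTE at R (target: ((y*z)*(2+(y*a)))): (5*((y*z)*(2+(y*a)))) -> (5*(((y*z)*2)+((y*z)*(y*a))))
Apply FACTOR at R (target: (((y*z)*2)+((y*z)*(y*a)))): (5*(((y*z)*2)+((y*z)*(y*a)))) -> (5*((y*z)*(2+(y*a))))
Apply DISTRIBUTE at R (target: ((y*z)*(2+(y*a)))): (5*((y*z)*(2+(y*a)))) -> (5*(((y*z)*2)+((y*z)*(y*a))))

Answer: (5*(((y*z)*2)+((y*z)*(y*a))))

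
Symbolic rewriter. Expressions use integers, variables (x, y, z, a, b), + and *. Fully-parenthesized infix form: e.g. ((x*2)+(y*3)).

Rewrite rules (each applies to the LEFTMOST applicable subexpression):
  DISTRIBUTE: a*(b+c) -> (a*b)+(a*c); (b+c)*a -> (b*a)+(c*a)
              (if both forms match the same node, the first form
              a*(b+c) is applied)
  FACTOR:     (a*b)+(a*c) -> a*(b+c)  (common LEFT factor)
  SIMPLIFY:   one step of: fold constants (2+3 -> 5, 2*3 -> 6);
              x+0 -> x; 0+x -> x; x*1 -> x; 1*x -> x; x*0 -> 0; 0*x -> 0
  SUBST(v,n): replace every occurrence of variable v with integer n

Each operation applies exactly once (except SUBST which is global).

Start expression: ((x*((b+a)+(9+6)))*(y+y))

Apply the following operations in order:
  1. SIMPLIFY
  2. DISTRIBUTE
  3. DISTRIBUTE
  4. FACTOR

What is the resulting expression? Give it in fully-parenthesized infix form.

Start: ((x*((b+a)+(9+6)))*(y+y))
Apply SIMPLIFY at LRR (target: (9+6)): ((x*((b+a)+(9+6)))*(y+y)) -> ((x*((b+a)+15))*(y+y))
Apply DISTRIBUTE at root (target: ((x*((b+a)+15))*(y+y))): ((x*((b+a)+15))*(y+y)) -> (((x*((b+a)+15))*y)+((x*((b+a)+15))*y))
Apply DISTRIBUTE at LL (target: (x*((b+a)+15))): (((x*((b+a)+15))*y)+((x*((b+a)+15))*y)) -> ((((x*(b+a))+(x*15))*y)+((x*((b+a)+15))*y))
Apply FACTOR at LL (target: ((x*(b+a))+(x*15))): ((((x*(b+a))+(x*15))*y)+((x*((b+a)+15))*y)) -> (((x*((b+a)+15))*y)+((x*((b+a)+15))*y))

Answer: (((x*((b+a)+15))*y)+((x*((b+a)+15))*y))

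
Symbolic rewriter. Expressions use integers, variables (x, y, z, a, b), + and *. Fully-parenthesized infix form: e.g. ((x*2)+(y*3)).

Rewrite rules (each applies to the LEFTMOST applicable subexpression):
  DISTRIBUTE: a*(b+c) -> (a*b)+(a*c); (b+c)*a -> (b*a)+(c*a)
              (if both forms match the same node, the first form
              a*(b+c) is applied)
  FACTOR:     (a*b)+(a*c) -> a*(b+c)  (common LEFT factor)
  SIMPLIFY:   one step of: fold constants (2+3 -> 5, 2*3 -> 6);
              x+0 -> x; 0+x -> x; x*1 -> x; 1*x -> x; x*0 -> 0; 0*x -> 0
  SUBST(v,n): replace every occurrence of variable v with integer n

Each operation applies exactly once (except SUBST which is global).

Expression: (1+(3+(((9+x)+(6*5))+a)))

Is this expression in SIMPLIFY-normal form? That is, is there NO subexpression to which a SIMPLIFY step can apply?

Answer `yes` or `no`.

Answer: no

Derivation:
Expression: (1+(3+(((9+x)+(6*5))+a)))
Scanning for simplifiable subexpressions (pre-order)...
  at root: (1+(3+(((9+x)+(6*5))+a))) (not simplifiable)
  at R: (3+(((9+x)+(6*5))+a)) (not simplifiable)
  at RR: (((9+x)+(6*5))+a) (not simplifiable)
  at RRL: ((9+x)+(6*5)) (not simplifiable)
  at RRLL: (9+x) (not simplifiable)
  at RRLR: (6*5) (SIMPLIFIABLE)
Found simplifiable subexpr at path RRLR: (6*5)
One SIMPLIFY step would give: (1+(3+(((9+x)+30)+a)))
-> NOT in normal form.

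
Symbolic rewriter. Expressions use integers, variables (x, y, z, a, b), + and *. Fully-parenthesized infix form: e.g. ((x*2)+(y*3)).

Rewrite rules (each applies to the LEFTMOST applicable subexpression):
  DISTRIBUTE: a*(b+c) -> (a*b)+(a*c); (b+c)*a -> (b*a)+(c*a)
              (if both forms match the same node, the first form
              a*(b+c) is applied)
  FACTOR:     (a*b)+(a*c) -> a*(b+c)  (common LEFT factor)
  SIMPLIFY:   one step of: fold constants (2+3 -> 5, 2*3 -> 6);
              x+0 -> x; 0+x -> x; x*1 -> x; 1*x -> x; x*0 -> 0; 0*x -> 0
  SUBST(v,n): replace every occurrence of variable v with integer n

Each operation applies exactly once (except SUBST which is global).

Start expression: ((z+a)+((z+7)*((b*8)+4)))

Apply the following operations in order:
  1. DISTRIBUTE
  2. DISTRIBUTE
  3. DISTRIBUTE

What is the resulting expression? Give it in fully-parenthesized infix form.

Start: ((z+a)+((z+7)*((b*8)+4)))
Apply DISTRIBUTE at R (target: ((z+7)*((b*8)+4))): ((z+a)+((z+7)*((b*8)+4))) -> ((z+a)+(((z+7)*(b*8))+((z+7)*4)))
Apply DISTRIBUTE at RL (target: ((z+7)*(b*8))): ((z+a)+(((z+7)*(b*8))+((z+7)*4))) -> ((z+a)+(((z*(b*8))+(7*(b*8)))+((z+7)*4)))
Apply DISTRIBUTE at RR (target: ((z+7)*4)): ((z+a)+(((z*(b*8))+(7*(b*8)))+((z+7)*4))) -> ((z+a)+(((z*(b*8))+(7*(b*8)))+((z*4)+(7*4))))

Answer: ((z+a)+(((z*(b*8))+(7*(b*8)))+((z*4)+(7*4))))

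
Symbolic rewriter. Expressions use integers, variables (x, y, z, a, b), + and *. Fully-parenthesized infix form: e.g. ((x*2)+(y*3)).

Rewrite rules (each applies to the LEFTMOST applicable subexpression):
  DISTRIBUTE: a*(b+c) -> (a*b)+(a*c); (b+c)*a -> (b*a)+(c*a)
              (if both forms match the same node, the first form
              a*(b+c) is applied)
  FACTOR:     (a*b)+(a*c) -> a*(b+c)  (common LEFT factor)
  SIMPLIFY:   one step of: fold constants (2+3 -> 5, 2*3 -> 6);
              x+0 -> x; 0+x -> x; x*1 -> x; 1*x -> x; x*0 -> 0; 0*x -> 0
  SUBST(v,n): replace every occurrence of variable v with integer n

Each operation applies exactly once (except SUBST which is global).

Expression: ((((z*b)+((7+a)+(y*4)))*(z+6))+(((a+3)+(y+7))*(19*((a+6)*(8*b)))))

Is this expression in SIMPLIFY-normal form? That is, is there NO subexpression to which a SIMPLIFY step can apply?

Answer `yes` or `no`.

Answer: yes

Derivation:
Expression: ((((z*b)+((7+a)+(y*4)))*(z+6))+(((a+3)+(y+7))*(19*((a+6)*(8*b)))))
Scanning for simplifiable subexpressions (pre-order)...
  at root: ((((z*b)+((7+a)+(y*4)))*(z+6))+(((a+3)+(y+7))*(19*((a+6)*(8*b))))) (not simplifiable)
  at L: (((z*b)+((7+a)+(y*4)))*(z+6)) (not simplifiable)
  at LL: ((z*b)+((7+a)+(y*4))) (not simplifiable)
  at LLL: (z*b) (not simplifiable)
  at LLR: ((7+a)+(y*4)) (not simplifiable)
  at LLRL: (7+a) (not simplifiable)
  at LLRR: (y*4) (not simplifiable)
  at LR: (z+6) (not simplifiable)
  at R: (((a+3)+(y+7))*(19*((a+6)*(8*b)))) (not simplifiable)
  at RL: ((a+3)+(y+7)) (not simplifiable)
  at RLL: (a+3) (not simplifiable)
  at RLR: (y+7) (not simplifiable)
  at RR: (19*((a+6)*(8*b))) (not simplifiable)
  at RRR: ((a+6)*(8*b)) (not simplifiable)
  at RRRL: (a+6) (not simplifiable)
  at RRRR: (8*b) (not simplifiable)
Result: no simplifiable subexpression found -> normal form.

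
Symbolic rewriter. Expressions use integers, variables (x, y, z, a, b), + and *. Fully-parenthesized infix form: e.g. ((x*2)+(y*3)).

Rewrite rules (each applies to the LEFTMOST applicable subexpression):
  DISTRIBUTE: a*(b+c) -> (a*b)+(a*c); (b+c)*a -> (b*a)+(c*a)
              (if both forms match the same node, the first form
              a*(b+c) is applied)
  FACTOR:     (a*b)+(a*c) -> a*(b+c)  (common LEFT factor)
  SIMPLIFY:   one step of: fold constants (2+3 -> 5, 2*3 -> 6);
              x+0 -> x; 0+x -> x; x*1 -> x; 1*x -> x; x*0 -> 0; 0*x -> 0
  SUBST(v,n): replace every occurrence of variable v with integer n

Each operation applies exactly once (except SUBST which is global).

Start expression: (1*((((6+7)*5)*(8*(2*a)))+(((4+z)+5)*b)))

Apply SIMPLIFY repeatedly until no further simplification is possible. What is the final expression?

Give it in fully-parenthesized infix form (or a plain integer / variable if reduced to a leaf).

Answer: ((65*(8*(2*a)))+(((4+z)+5)*b))

Derivation:
Start: (1*((((6+7)*5)*(8*(2*a)))+(((4+z)+5)*b)))
Step 1: at root: (1*((((6+7)*5)*(8*(2*a)))+(((4+z)+5)*b))) -> ((((6+7)*5)*(8*(2*a)))+(((4+z)+5)*b)); overall: (1*((((6+7)*5)*(8*(2*a)))+(((4+z)+5)*b))) -> ((((6+7)*5)*(8*(2*a)))+(((4+z)+5)*b))
Step 2: at LLL: (6+7) -> 13; overall: ((((6+7)*5)*(8*(2*a)))+(((4+z)+5)*b)) -> (((13*5)*(8*(2*a)))+(((4+z)+5)*b))
Step 3: at LL: (13*5) -> 65; overall: (((13*5)*(8*(2*a)))+(((4+z)+5)*b)) -> ((65*(8*(2*a)))+(((4+z)+5)*b))
Fixed point: ((65*(8*(2*a)))+(((4+z)+5)*b))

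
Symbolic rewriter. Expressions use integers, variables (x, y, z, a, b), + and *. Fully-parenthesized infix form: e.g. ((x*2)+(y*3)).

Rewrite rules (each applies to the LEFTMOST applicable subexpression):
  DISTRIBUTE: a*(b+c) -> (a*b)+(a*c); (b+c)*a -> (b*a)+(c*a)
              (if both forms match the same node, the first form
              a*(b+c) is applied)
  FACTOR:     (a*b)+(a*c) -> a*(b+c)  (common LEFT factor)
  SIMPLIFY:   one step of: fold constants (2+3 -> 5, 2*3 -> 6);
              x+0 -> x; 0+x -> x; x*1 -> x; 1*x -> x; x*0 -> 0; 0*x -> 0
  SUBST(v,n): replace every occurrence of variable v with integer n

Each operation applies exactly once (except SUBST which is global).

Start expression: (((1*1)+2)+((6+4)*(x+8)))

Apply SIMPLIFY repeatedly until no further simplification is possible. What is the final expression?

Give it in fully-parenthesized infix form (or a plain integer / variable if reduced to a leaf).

Start: (((1*1)+2)+((6+4)*(x+8)))
Step 1: at LL: (1*1) -> 1; overall: (((1*1)+2)+((6+4)*(x+8))) -> ((1+2)+((6+4)*(x+8)))
Step 2: at L: (1+2) -> 3; overall: ((1+2)+((6+4)*(x+8))) -> (3+((6+4)*(x+8)))
Step 3: at RL: (6+4) -> 10; overall: (3+((6+4)*(x+8))) -> (3+(10*(x+8)))
Fixed point: (3+(10*(x+8)))

Answer: (3+(10*(x+8)))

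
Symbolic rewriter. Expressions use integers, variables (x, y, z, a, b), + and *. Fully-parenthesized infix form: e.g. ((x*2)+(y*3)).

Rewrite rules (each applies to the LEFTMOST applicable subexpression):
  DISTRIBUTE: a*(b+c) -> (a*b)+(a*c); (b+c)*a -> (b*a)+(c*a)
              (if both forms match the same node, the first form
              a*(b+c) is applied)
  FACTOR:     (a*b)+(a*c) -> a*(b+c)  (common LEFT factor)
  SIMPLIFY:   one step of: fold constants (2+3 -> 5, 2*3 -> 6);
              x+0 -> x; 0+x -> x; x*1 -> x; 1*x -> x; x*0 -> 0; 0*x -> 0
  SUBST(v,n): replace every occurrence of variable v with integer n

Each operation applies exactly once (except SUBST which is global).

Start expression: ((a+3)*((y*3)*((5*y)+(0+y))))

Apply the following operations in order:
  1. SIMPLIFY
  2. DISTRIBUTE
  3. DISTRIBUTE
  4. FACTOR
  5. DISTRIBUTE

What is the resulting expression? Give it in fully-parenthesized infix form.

Start: ((a+3)*((y*3)*((5*y)+(0+y))))
Apply SIMPLIFY at RRR (target: (0+y)): ((a+3)*((y*3)*((5*y)+(0+y)))) -> ((a+3)*((y*3)*((5*y)+y)))
Apply DISTRIBUTE at root (target: ((a+3)*((y*3)*((5*y)+y)))): ((a+3)*((y*3)*((5*y)+y))) -> ((a*((y*3)*((5*y)+y)))+(3*((y*3)*((5*y)+y))))
Apply DISTRIBUTE at LR (target: ((y*3)*((5*y)+y))): ((a*((y*3)*((5*y)+y)))+(3*((y*3)*((5*y)+y)))) -> ((a*(((y*3)*(5*y))+((y*3)*y)))+(3*((y*3)*((5*y)+y))))
Apply FACTOR at LR (target: (((y*3)*(5*y))+((y*3)*y))): ((a*(((y*3)*(5*y))+((y*3)*y)))+(3*((y*3)*((5*y)+y)))) -> ((a*((y*3)*((5*y)+y)))+(3*((y*3)*((5*y)+y))))
Apply DISTRIBUTE at LR (target: ((y*3)*((5*y)+y))): ((a*((y*3)*((5*y)+y)))+(3*((y*3)*((5*y)+y)))) -> ((a*(((y*3)*(5*y))+((y*3)*y)))+(3*((y*3)*((5*y)+y))))

Answer: ((a*(((y*3)*(5*y))+((y*3)*y)))+(3*((y*3)*((5*y)+y))))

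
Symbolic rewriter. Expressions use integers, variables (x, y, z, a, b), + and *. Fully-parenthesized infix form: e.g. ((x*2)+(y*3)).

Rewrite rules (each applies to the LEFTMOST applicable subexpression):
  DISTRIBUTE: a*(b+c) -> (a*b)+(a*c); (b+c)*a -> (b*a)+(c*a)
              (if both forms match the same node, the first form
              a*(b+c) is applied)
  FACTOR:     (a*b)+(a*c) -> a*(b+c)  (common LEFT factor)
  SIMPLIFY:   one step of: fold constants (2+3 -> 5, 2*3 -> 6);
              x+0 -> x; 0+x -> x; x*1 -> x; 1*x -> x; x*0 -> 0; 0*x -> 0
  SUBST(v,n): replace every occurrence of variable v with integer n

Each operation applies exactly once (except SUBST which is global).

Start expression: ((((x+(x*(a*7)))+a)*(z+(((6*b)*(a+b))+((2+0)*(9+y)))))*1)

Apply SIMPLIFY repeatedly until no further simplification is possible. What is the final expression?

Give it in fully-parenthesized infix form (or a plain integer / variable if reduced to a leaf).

Answer: (((x+(x*(a*7)))+a)*(z+(((6*b)*(a+b))+(2*(9+y)))))

Derivation:
Start: ((((x+(x*(a*7)))+a)*(z+(((6*b)*(a+b))+((2+0)*(9+y)))))*1)
Step 1: at root: ((((x+(x*(a*7)))+a)*(z+(((6*b)*(a+b))+((2+0)*(9+y)))))*1) -> (((x+(x*(a*7)))+a)*(z+(((6*b)*(a+b))+((2+0)*(9+y))))); overall: ((((x+(x*(a*7)))+a)*(z+(((6*b)*(a+b))+((2+0)*(9+y)))))*1) -> (((x+(x*(a*7)))+a)*(z+(((6*b)*(a+b))+((2+0)*(9+y)))))
Step 2: at RRRL: (2+0) -> 2; overall: (((x+(x*(a*7)))+a)*(z+(((6*b)*(a+b))+((2+0)*(9+y))))) -> (((x+(x*(a*7)))+a)*(z+(((6*b)*(a+b))+(2*(9+y)))))
Fixed point: (((x+(x*(a*7)))+a)*(z+(((6*b)*(a+b))+(2*(9+y)))))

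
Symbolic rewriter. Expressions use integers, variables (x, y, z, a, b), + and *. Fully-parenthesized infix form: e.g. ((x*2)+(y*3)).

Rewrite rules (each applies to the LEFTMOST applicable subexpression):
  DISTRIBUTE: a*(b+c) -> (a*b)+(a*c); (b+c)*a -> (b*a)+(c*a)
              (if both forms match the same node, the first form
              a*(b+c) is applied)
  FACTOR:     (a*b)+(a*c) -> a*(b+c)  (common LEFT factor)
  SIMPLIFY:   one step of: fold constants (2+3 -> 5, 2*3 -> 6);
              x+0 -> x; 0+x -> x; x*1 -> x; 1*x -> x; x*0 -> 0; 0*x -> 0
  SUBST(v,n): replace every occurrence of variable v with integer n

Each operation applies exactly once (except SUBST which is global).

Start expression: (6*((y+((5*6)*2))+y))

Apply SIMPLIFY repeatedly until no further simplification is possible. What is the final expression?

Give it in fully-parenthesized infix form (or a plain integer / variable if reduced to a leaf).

Answer: (6*((y+60)+y))

Derivation:
Start: (6*((y+((5*6)*2))+y))
Step 1: at RLRL: (5*6) -> 30; overall: (6*((y+((5*6)*2))+y)) -> (6*((y+(30*2))+y))
Step 2: at RLR: (30*2) -> 60; overall: (6*((y+(30*2))+y)) -> (6*((y+60)+y))
Fixed point: (6*((y+60)+y))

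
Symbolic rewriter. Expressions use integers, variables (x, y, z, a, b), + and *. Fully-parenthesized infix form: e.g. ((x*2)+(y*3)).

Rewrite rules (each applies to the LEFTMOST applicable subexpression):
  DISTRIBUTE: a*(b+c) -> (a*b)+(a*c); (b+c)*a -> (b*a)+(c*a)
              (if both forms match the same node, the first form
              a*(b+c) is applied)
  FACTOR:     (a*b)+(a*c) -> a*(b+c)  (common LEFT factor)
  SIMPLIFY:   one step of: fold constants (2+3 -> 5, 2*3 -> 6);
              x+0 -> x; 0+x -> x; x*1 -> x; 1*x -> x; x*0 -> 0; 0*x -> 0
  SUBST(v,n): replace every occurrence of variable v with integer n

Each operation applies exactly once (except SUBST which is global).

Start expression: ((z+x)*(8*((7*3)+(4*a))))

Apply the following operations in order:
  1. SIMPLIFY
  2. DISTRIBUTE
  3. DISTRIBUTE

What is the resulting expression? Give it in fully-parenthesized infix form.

Start: ((z+x)*(8*((7*3)+(4*a))))
Apply SIMPLIFY at RRL (target: (7*3)): ((z+x)*(8*((7*3)+(4*a)))) -> ((z+x)*(8*(21+(4*a))))
Apply DISTRIBUTE at root (target: ((z+x)*(8*(21+(4*a))))): ((z+x)*(8*(21+(4*a)))) -> ((z*(8*(21+(4*a))))+(x*(8*(21+(4*a)))))
Apply DISTRIBUTE at LR (target: (8*(21+(4*a)))): ((z*(8*(21+(4*a))))+(x*(8*(21+(4*a))))) -> ((z*((8*21)+(8*(4*a))))+(x*(8*(21+(4*a)))))

Answer: ((z*((8*21)+(8*(4*a))))+(x*(8*(21+(4*a)))))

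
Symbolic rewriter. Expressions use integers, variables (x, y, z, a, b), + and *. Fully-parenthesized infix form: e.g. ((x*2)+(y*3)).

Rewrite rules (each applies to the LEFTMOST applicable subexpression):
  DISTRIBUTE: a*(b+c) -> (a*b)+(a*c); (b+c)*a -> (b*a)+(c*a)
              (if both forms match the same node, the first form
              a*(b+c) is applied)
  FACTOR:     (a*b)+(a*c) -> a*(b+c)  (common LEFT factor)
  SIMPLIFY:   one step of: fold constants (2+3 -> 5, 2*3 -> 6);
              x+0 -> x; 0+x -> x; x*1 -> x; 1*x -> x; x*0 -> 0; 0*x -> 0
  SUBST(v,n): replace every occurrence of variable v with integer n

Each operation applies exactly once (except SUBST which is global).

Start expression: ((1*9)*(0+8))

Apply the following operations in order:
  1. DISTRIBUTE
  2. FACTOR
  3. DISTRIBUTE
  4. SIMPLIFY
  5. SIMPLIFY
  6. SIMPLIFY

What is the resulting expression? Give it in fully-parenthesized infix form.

Start: ((1*9)*(0+8))
Apply DISTRIBUTE at root (target: ((1*9)*(0+8))): ((1*9)*(0+8)) -> (((1*9)*0)+((1*9)*8))
Apply FACTOR at root (target: (((1*9)*0)+((1*9)*8))): (((1*9)*0)+((1*9)*8)) -> ((1*9)*(0+8))
Apply DISTRIBUTE at root (target: ((1*9)*(0+8))): ((1*9)*(0+8)) -> (((1*9)*0)+((1*9)*8))
Apply SIMPLIFY at L (target: ((1*9)*0)): (((1*9)*0)+((1*9)*8)) -> (0+((1*9)*8))
Apply SIMPLIFY at root (target: (0+((1*9)*8))): (0+((1*9)*8)) -> ((1*9)*8)
Apply SIMPLIFY at L (target: (1*9)): ((1*9)*8) -> (9*8)

Answer: (9*8)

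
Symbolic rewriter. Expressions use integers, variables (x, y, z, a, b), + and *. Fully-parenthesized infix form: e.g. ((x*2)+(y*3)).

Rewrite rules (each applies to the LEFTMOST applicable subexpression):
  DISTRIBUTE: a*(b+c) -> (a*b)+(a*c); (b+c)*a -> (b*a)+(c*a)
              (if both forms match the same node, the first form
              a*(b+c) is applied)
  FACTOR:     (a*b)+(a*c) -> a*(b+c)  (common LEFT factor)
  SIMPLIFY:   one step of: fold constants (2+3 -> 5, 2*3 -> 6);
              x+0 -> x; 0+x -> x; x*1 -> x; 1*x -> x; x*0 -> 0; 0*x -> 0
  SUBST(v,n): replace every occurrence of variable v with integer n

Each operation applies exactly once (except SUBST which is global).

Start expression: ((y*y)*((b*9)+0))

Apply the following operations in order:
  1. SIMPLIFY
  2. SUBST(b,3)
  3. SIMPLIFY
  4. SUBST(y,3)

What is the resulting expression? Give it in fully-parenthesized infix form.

Answer: ((3*3)*27)

Derivation:
Start: ((y*y)*((b*9)+0))
Apply SIMPLIFY at R (target: ((b*9)+0)): ((y*y)*((b*9)+0)) -> ((y*y)*(b*9))
Apply SUBST(b,3): ((y*y)*(b*9)) -> ((y*y)*(3*9))
Apply SIMPLIFY at R (target: (3*9)): ((y*y)*(3*9)) -> ((y*y)*27)
Apply SUBST(y,3): ((y*y)*27) -> ((3*3)*27)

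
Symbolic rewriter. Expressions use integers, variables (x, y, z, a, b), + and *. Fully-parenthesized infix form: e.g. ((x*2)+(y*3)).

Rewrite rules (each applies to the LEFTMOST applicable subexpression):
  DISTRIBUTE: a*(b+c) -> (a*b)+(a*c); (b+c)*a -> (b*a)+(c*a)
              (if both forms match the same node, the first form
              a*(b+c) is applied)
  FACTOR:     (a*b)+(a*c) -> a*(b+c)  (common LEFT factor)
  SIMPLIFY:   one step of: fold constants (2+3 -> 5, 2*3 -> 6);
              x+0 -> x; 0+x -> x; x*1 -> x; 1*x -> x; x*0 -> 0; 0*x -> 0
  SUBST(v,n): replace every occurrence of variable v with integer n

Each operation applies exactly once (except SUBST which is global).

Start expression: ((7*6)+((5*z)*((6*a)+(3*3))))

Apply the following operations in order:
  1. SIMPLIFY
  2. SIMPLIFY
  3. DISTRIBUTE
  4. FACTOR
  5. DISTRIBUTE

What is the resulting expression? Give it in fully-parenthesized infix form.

Start: ((7*6)+((5*z)*((6*a)+(3*3))))
Apply SIMPLIFY at L (target: (7*6)): ((7*6)+((5*z)*((6*a)+(3*3)))) -> (42+((5*z)*((6*a)+(3*3))))
Apply SIMPLIFY at RRR (target: (3*3)): (42+((5*z)*((6*a)+(3*3)))) -> (42+((5*z)*((6*a)+9)))
Apply DISTRIBUTE at R (target: ((5*z)*((6*a)+9))): (42+((5*z)*((6*a)+9))) -> (42+(((5*z)*(6*a))+((5*z)*9)))
Apply FACTOR at R (target: (((5*z)*(6*a))+((5*z)*9))): (42+(((5*z)*(6*a))+((5*z)*9))) -> (42+((5*z)*((6*a)+9)))
Apply DISTRIBUTE at R (target: ((5*z)*((6*a)+9))): (42+((5*z)*((6*a)+9))) -> (42+(((5*z)*(6*a))+((5*z)*9)))

Answer: (42+(((5*z)*(6*a))+((5*z)*9)))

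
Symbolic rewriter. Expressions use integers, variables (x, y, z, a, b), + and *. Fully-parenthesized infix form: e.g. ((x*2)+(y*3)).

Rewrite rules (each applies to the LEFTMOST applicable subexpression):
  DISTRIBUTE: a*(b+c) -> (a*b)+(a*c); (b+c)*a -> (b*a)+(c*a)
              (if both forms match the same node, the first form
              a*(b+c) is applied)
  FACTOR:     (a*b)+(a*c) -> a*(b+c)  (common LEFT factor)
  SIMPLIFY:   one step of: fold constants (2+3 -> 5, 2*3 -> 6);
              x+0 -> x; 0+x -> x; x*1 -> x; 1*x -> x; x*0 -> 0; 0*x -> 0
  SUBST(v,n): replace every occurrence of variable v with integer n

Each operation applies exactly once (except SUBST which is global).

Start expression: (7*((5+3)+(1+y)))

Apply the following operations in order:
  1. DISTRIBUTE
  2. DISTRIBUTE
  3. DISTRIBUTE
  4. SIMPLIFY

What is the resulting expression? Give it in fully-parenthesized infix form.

Answer: ((35+(7*3))+((7*1)+(7*y)))

Derivation:
Start: (7*((5+3)+(1+y)))
Apply DISTRIBUTE at root (target: (7*((5+3)+(1+y)))): (7*((5+3)+(1+y))) -> ((7*(5+3))+(7*(1+y)))
Apply DISTRIBUTE at L (target: (7*(5+3))): ((7*(5+3))+(7*(1+y))) -> (((7*5)+(7*3))+(7*(1+y)))
Apply DISTRIBUTE at R (target: (7*(1+y))): (((7*5)+(7*3))+(7*(1+y))) -> (((7*5)+(7*3))+((7*1)+(7*y)))
Apply SIMPLIFY at LL (target: (7*5)): (((7*5)+(7*3))+((7*1)+(7*y))) -> ((35+(7*3))+((7*1)+(7*y)))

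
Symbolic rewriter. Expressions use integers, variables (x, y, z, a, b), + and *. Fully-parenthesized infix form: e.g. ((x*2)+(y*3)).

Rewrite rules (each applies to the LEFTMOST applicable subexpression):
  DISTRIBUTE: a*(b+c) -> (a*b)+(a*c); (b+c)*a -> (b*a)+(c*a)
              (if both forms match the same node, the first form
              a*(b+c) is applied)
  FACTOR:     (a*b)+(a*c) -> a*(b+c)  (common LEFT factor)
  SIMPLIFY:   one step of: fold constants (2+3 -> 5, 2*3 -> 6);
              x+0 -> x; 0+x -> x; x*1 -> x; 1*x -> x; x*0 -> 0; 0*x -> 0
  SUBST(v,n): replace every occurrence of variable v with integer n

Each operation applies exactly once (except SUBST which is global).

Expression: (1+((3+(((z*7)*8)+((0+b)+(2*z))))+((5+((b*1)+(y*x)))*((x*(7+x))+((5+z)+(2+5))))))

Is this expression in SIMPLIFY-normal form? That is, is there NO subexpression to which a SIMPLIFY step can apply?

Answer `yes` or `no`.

Expression: (1+((3+(((z*7)*8)+((0+b)+(2*z))))+((5+((b*1)+(y*x)))*((x*(7+x))+((5+z)+(2+5))))))
Scanning for simplifiable subexpressions (pre-order)...
  at root: (1+((3+(((z*7)*8)+((0+b)+(2*z))))+((5+((b*1)+(y*x)))*((x*(7+x))+((5+z)+(2+5)))))) (not simplifiable)
  at R: ((3+(((z*7)*8)+((0+b)+(2*z))))+((5+((b*1)+(y*x)))*((x*(7+x))+((5+z)+(2+5))))) (not simplifiable)
  at RL: (3+(((z*7)*8)+((0+b)+(2*z)))) (not simplifiable)
  at RLR: (((z*7)*8)+((0+b)+(2*z))) (not simplifiable)
  at RLRL: ((z*7)*8) (not simplifiable)
  at RLRLL: (z*7) (not simplifiable)
  at RLRR: ((0+b)+(2*z)) (not simplifiable)
  at RLRRL: (0+b) (SIMPLIFIABLE)
  at RLRRR: (2*z) (not simplifiable)
  at RR: ((5+((b*1)+(y*x)))*((x*(7+x))+((5+z)+(2+5)))) (not simplifiable)
  at RRL: (5+((b*1)+(y*x))) (not simplifiable)
  at RRLR: ((b*1)+(y*x)) (not simplifiable)
  at RRLRL: (b*1) (SIMPLIFIABLE)
  at RRLRR: (y*x) (not simplifiable)
  at RRR: ((x*(7+x))+((5+z)+(2+5))) (not simplifiable)
  at RRRL: (x*(7+x)) (not simplifiable)
  at RRRLR: (7+x) (not simplifiable)
  at RRRR: ((5+z)+(2+5)) (not simplifiable)
  at RRRRL: (5+z) (not simplifiable)
  at RRRRR: (2+5) (SIMPLIFIABLE)
Found simplifiable subexpr at path RLRRL: (0+b)
One SIMPLIFY step would give: (1+((3+(((z*7)*8)+(b+(2*z))))+((5+((b*1)+(y*x)))*((x*(7+x))+((5+z)+(2+5))))))
-> NOT in normal form.

Answer: no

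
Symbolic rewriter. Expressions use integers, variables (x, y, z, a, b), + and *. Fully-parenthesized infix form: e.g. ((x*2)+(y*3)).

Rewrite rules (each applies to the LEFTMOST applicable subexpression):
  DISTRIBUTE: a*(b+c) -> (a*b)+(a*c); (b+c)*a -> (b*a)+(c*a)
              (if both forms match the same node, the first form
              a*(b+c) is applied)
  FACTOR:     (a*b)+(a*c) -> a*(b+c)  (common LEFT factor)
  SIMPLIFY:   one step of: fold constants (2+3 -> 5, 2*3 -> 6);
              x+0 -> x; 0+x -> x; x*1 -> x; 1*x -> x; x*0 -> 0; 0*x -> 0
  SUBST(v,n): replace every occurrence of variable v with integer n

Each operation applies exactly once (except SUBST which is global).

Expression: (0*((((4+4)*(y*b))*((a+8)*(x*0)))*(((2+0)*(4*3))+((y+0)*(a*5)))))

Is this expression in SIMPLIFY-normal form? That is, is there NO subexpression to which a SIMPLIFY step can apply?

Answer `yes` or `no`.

Answer: no

Derivation:
Expression: (0*((((4+4)*(y*b))*((a+8)*(x*0)))*(((2+0)*(4*3))+((y+0)*(a*5)))))
Scanning for simplifiable subexpressions (pre-order)...
  at root: (0*((((4+4)*(y*b))*((a+8)*(x*0)))*(((2+0)*(4*3))+((y+0)*(a*5))))) (SIMPLIFIABLE)
  at R: ((((4+4)*(y*b))*((a+8)*(x*0)))*(((2+0)*(4*3))+((y+0)*(a*5)))) (not simplifiable)
  at RL: (((4+4)*(y*b))*((a+8)*(x*0))) (not simplifiable)
  at RLL: ((4+4)*(y*b)) (not simplifiable)
  at RLLL: (4+4) (SIMPLIFIABLE)
  at RLLR: (y*b) (not simplifiable)
  at RLR: ((a+8)*(x*0)) (not simplifiable)
  at RLRL: (a+8) (not simplifiable)
  at RLRR: (x*0) (SIMPLIFIABLE)
  at RR: (((2+0)*(4*3))+((y+0)*(a*5))) (not simplifiable)
  at RRL: ((2+0)*(4*3)) (not simplifiable)
  at RRLL: (2+0) (SIMPLIFIABLE)
  at RRLR: (4*3) (SIMPLIFIABLE)
  at RRR: ((y+0)*(a*5)) (not simplifiable)
  at RRRL: (y+0) (SIMPLIFIABLE)
  at RRRR: (a*5) (not simplifiable)
Found simplifiable subexpr at path root: (0*((((4+4)*(y*b))*((a+8)*(x*0)))*(((2+0)*(4*3))+((y+0)*(a*5)))))
One SIMPLIFY step would give: 0
-> NOT in normal form.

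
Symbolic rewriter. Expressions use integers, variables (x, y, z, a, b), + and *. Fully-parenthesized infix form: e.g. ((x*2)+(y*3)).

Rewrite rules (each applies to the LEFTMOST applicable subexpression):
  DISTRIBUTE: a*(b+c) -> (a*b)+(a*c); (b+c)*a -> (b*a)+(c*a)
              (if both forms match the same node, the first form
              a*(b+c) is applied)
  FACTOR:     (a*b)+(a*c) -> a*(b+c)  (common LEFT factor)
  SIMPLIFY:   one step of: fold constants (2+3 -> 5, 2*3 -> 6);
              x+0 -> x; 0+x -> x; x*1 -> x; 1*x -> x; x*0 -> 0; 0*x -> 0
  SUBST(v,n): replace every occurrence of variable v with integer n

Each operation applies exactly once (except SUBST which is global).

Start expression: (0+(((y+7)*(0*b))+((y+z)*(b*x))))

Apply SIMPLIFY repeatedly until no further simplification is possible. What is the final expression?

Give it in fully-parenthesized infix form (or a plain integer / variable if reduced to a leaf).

Start: (0+(((y+7)*(0*b))+((y+z)*(b*x))))
Step 1: at root: (0+(((y+7)*(0*b))+((y+z)*(b*x)))) -> (((y+7)*(0*b))+((y+z)*(b*x))); overall: (0+(((y+7)*(0*b))+((y+z)*(b*x)))) -> (((y+7)*(0*b))+((y+z)*(b*x)))
Step 2: at LR: (0*b) -> 0; overall: (((y+7)*(0*b))+((y+z)*(b*x))) -> (((y+7)*0)+((y+z)*(b*x)))
Step 3: at L: ((y+7)*0) -> 0; overall: (((y+7)*0)+((y+z)*(b*x))) -> (0+((y+z)*(b*x)))
Step 4: at root: (0+((y+z)*(b*x))) -> ((y+z)*(b*x)); overall: (0+((y+z)*(b*x))) -> ((y+z)*(b*x))
Fixed point: ((y+z)*(b*x))

Answer: ((y+z)*(b*x))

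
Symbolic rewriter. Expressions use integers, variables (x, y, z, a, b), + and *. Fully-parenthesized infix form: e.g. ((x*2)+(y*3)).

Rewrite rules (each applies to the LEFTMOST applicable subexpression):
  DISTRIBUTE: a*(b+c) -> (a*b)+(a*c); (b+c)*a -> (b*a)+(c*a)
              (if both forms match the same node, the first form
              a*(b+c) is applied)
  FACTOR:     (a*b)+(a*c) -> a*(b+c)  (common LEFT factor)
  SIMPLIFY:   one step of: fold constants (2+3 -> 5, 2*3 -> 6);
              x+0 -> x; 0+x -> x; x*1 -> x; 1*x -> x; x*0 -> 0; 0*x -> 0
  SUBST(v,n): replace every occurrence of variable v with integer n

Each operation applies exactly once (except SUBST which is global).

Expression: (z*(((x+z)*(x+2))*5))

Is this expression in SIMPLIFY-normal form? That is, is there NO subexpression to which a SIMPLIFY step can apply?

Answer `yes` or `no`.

Answer: yes

Derivation:
Expression: (z*(((x+z)*(x+2))*5))
Scanning for simplifiable subexpressions (pre-order)...
  at root: (z*(((x+z)*(x+2))*5)) (not simplifiable)
  at R: (((x+z)*(x+2))*5) (not simplifiable)
  at RL: ((x+z)*(x+2)) (not simplifiable)
  at RLL: (x+z) (not simplifiable)
  at RLR: (x+2) (not simplifiable)
Result: no simplifiable subexpression found -> normal form.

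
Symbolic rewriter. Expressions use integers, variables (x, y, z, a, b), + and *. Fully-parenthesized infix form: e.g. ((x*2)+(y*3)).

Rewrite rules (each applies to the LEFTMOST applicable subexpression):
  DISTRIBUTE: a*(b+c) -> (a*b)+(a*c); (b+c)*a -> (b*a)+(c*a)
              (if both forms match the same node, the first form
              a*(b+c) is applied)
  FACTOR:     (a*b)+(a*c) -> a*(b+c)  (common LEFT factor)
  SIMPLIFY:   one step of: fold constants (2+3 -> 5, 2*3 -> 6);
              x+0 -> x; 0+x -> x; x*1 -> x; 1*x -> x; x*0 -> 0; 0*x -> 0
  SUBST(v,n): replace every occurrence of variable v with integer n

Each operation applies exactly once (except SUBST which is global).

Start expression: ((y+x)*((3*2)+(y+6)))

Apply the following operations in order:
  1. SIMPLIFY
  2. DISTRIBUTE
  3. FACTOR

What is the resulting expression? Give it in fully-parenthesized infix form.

Answer: ((y+x)*(6+(y+6)))

Derivation:
Start: ((y+x)*((3*2)+(y+6)))
Apply SIMPLIFY at RL (target: (3*2)): ((y+x)*((3*2)+(y+6))) -> ((y+x)*(6+(y+6)))
Apply DISTRIBUTE at root (target: ((y+x)*(6+(y+6)))): ((y+x)*(6+(y+6))) -> (((y+x)*6)+((y+x)*(y+6)))
Apply FACTOR at root (target: (((y+x)*6)+((y+x)*(y+6)))): (((y+x)*6)+((y+x)*(y+6))) -> ((y+x)*(6+(y+6)))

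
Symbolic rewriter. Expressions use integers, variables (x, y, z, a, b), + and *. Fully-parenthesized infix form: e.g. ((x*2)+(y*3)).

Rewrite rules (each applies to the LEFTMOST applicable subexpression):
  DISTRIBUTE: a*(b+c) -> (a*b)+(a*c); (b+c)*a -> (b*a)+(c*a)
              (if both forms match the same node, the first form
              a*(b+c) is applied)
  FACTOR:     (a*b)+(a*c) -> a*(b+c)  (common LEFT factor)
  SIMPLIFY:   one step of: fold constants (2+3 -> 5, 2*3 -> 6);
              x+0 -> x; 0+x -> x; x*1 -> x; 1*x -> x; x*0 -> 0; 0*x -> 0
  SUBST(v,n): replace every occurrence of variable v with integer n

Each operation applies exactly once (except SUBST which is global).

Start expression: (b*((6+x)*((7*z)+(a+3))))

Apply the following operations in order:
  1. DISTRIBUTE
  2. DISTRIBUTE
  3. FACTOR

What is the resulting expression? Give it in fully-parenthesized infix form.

Answer: (b*(((6+x)*(7*z))+((6+x)*(a+3))))

Derivation:
Start: (b*((6+x)*((7*z)+(a+3))))
Apply DISTRIBUTE at R (target: ((6+x)*((7*z)+(a+3)))): (b*((6+x)*((7*z)+(a+3)))) -> (b*(((6+x)*(7*z))+((6+x)*(a+3))))
Apply DISTRIBUTE at root (target: (b*(((6+x)*(7*z))+((6+x)*(a+3))))): (b*(((6+x)*(7*z))+((6+x)*(a+3)))) -> ((b*((6+x)*(7*z)))+(b*((6+x)*(a+3))))
Apply FACTOR at root (target: ((b*((6+x)*(7*z)))+(b*((6+x)*(a+3))))): ((b*((6+x)*(7*z)))+(b*((6+x)*(a+3)))) -> (b*(((6+x)*(7*z))+((6+x)*(a+3))))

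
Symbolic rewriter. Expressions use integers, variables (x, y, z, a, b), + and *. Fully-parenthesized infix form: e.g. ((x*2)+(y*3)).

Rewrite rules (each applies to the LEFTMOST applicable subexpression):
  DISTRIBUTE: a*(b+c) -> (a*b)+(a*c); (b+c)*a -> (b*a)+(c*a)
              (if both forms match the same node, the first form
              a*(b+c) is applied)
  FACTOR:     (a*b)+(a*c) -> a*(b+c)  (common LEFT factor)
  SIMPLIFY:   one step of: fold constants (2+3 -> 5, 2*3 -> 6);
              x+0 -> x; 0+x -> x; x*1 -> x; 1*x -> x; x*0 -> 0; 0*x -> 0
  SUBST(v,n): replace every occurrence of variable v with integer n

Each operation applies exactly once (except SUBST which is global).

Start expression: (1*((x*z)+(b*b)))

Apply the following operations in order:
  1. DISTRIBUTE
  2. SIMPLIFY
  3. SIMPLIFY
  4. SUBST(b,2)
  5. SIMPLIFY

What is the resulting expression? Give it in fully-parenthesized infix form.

Answer: ((x*z)+4)

Derivation:
Start: (1*((x*z)+(b*b)))
Apply DISTRIBUTE at root (target: (1*((x*z)+(b*b)))): (1*((x*z)+(b*b))) -> ((1*(x*z))+(1*(b*b)))
Apply SIMPLIFY at L (target: (1*(x*z))): ((1*(x*z))+(1*(b*b))) -> ((x*z)+(1*(b*b)))
Apply SIMPLIFY at R (target: (1*(b*b))): ((x*z)+(1*(b*b))) -> ((x*z)+(b*b))
Apply SUBST(b,2): ((x*z)+(b*b)) -> ((x*z)+(2*2))
Apply SIMPLIFY at R (target: (2*2)): ((x*z)+(2*2)) -> ((x*z)+4)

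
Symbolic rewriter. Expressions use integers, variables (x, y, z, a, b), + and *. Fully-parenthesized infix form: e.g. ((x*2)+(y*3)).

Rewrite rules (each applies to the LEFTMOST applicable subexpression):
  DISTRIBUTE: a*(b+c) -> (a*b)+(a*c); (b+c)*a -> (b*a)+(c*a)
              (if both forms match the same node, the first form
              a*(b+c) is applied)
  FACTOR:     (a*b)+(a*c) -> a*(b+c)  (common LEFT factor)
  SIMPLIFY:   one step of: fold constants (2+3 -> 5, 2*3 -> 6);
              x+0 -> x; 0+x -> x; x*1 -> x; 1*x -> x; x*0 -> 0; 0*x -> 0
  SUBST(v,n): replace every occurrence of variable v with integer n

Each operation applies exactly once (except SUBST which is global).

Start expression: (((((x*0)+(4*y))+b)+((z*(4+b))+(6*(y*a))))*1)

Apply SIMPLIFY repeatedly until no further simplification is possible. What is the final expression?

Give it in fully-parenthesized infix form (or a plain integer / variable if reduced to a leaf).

Start: (((((x*0)+(4*y))+b)+((z*(4+b))+(6*(y*a))))*1)
Step 1: at root: (((((x*0)+(4*y))+b)+((z*(4+b))+(6*(y*a))))*1) -> ((((x*0)+(4*y))+b)+((z*(4+b))+(6*(y*a)))); overall: (((((x*0)+(4*y))+b)+((z*(4+b))+(6*(y*a))))*1) -> ((((x*0)+(4*y))+b)+((z*(4+b))+(6*(y*a))))
Step 2: at LLL: (x*0) -> 0; overall: ((((x*0)+(4*y))+b)+((z*(4+b))+(6*(y*a)))) -> (((0+(4*y))+b)+((z*(4+b))+(6*(y*a))))
Step 3: at LL: (0+(4*y)) -> (4*y); overall: (((0+(4*y))+b)+((z*(4+b))+(6*(y*a)))) -> (((4*y)+b)+((z*(4+b))+(6*(y*a))))
Fixed point: (((4*y)+b)+((z*(4+b))+(6*(y*a))))

Answer: (((4*y)+b)+((z*(4+b))+(6*(y*a))))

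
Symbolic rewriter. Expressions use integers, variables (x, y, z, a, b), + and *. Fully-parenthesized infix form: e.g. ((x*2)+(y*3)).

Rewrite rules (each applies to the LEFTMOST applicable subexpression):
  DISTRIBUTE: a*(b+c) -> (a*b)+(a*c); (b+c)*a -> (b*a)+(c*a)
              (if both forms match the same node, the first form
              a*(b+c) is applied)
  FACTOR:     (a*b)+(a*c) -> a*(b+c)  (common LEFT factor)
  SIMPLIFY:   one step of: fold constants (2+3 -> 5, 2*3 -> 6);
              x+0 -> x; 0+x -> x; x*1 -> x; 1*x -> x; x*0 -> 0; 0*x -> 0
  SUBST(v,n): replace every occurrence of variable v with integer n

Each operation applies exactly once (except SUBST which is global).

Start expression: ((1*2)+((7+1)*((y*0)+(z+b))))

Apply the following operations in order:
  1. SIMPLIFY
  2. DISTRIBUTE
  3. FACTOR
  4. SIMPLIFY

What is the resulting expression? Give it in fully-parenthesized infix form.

Start: ((1*2)+((7+1)*((y*0)+(z+b))))
Apply SIMPLIFY at L (target: (1*2)): ((1*2)+((7+1)*((y*0)+(z+b)))) -> (2+((7+1)*((y*0)+(z+b))))
Apply DISTRIBUTE at R (target: ((7+1)*((y*0)+(z+b)))): (2+((7+1)*((y*0)+(z+b)))) -> (2+(((7+1)*(y*0))+((7+1)*(z+b))))
Apply FACTOR at R (target: (((7+1)*(y*0))+((7+1)*(z+b)))): (2+(((7+1)*(y*0))+((7+1)*(z+b)))) -> (2+((7+1)*((y*0)+(z+b))))
Apply SIMPLIFY at RL (target: (7+1)): (2+((7+1)*((y*0)+(z+b)))) -> (2+(8*((y*0)+(z+b))))

Answer: (2+(8*((y*0)+(z+b))))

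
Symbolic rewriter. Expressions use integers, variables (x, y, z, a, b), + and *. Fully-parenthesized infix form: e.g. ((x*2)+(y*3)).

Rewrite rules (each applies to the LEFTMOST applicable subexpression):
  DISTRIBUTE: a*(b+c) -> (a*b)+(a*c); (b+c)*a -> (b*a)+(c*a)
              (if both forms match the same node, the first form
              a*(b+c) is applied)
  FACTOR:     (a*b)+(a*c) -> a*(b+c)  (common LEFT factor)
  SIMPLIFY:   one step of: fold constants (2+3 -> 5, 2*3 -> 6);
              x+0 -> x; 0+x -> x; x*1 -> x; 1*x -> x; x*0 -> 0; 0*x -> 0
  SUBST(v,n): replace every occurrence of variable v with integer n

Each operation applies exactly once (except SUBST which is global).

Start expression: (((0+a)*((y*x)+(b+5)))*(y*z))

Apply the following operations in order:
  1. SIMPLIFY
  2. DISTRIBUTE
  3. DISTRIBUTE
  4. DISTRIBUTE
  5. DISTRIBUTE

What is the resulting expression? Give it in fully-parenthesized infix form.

Start: (((0+a)*((y*x)+(b+5)))*(y*z))
Apply SIMPLIFY at LL (target: (0+a)): (((0+a)*((y*x)+(b+5)))*(y*z)) -> ((a*((y*x)+(b+5)))*(y*z))
Apply DISTRIBUTE at L (target: (a*((y*x)+(b+5)))): ((a*((y*x)+(b+5)))*(y*z)) -> (((a*(y*x))+(a*(b+5)))*(y*z))
Apply DISTRIBUTE at root (target: (((a*(y*x))+(a*(b+5)))*(y*z))): (((a*(y*x))+(a*(b+5)))*(y*z)) -> (((a*(y*x))*(y*z))+((a*(b+5))*(y*z)))
Apply DISTRIBUTE at RL (target: (a*(b+5))): (((a*(y*x))*(y*z))+((a*(b+5))*(y*z))) -> (((a*(y*x))*(y*z))+(((a*b)+(a*5))*(y*z)))
Apply DISTRIBUTE at R (target: (((a*b)+(a*5))*(y*z))): (((a*(y*x))*(y*z))+(((a*b)+(a*5))*(y*z))) -> (((a*(y*x))*(y*z))+(((a*b)*(y*z))+((a*5)*(y*z))))

Answer: (((a*(y*x))*(y*z))+(((a*b)*(y*z))+((a*5)*(y*z))))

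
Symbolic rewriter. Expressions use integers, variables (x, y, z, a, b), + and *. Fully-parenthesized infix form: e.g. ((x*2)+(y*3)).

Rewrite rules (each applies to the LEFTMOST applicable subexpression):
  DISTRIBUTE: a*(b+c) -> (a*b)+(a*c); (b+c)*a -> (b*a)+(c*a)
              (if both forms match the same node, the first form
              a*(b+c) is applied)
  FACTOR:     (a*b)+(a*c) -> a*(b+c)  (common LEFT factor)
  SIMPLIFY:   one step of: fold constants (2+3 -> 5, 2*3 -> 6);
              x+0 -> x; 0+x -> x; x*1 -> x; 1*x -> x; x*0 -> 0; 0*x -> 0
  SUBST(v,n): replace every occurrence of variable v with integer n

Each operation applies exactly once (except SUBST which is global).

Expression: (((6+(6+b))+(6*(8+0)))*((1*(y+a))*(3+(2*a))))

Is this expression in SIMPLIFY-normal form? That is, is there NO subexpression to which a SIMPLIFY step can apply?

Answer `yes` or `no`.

Answer: no

Derivation:
Expression: (((6+(6+b))+(6*(8+0)))*((1*(y+a))*(3+(2*a))))
Scanning for simplifiable subexpressions (pre-order)...
  at root: (((6+(6+b))+(6*(8+0)))*((1*(y+a))*(3+(2*a)))) (not simplifiable)
  at L: ((6+(6+b))+(6*(8+0))) (not simplifiable)
  at LL: (6+(6+b)) (not simplifiable)
  at LLR: (6+b) (not simplifiable)
  at LR: (6*(8+0)) (not simplifiable)
  at LRR: (8+0) (SIMPLIFIABLE)
  at R: ((1*(y+a))*(3+(2*a))) (not simplifiable)
  at RL: (1*(y+a)) (SIMPLIFIABLE)
  at RLR: (y+a) (not simplifiable)
  at RR: (3+(2*a)) (not simplifiable)
  at RRR: (2*a) (not simplifiable)
Found simplifiable subexpr at path LRR: (8+0)
One SIMPLIFY step would give: (((6+(6+b))+(6*8))*((1*(y+a))*(3+(2*a))))
-> NOT in normal form.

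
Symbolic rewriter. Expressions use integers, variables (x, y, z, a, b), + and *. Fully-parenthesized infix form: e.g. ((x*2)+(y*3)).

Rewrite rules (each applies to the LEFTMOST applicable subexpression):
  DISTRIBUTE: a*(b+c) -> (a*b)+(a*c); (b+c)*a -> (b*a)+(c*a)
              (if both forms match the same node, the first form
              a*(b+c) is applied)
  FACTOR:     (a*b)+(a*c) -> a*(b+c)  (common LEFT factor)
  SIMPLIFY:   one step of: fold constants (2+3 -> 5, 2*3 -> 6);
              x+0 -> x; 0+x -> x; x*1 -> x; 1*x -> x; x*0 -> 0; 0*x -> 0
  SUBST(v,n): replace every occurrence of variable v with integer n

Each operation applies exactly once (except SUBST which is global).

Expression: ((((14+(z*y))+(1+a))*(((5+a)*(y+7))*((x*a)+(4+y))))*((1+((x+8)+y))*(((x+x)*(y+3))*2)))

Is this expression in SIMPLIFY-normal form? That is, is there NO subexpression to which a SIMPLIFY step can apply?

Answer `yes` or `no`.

Expression: ((((14+(z*y))+(1+a))*(((5+a)*(y+7))*((x*a)+(4+y))))*((1+((x+8)+y))*(((x+x)*(y+3))*2)))
Scanning for simplifiable subexpressions (pre-order)...
  at root: ((((14+(z*y))+(1+a))*(((5+a)*(y+7))*((x*a)+(4+y))))*((1+((x+8)+y))*(((x+x)*(y+3))*2))) (not simplifiable)
  at L: (((14+(z*y))+(1+a))*(((5+a)*(y+7))*((x*a)+(4+y)))) (not simplifiable)
  at LL: ((14+(z*y))+(1+a)) (not simplifiable)
  at LLL: (14+(z*y)) (not simplifiable)
  at LLLR: (z*y) (not simplifiable)
  at LLR: (1+a) (not simplifiable)
  at LR: (((5+a)*(y+7))*((x*a)+(4+y))) (not simplifiable)
  at LRL: ((5+a)*(y+7)) (not simplifiable)
  at LRLL: (5+a) (not simplifiable)
  at LRLR: (y+7) (not simplifiable)
  at LRR: ((x*a)+(4+y)) (not simplifiable)
  at LRRL: (x*a) (not simplifiable)
  at LRRR: (4+y) (not simplifiable)
  at R: ((1+((x+8)+y))*(((x+x)*(y+3))*2)) (not simplifiable)
  at RL: (1+((x+8)+y)) (not simplifiable)
  at RLR: ((x+8)+y) (not simplifiable)
  at RLRL: (x+8) (not simplifiable)
  at RR: (((x+x)*(y+3))*2) (not simplifiable)
  at RRL: ((x+x)*(y+3)) (not simplifiable)
  at RRLL: (x+x) (not simplifiable)
  at RRLR: (y+3) (not simplifiable)
Result: no simplifiable subexpression found -> normal form.

Answer: yes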